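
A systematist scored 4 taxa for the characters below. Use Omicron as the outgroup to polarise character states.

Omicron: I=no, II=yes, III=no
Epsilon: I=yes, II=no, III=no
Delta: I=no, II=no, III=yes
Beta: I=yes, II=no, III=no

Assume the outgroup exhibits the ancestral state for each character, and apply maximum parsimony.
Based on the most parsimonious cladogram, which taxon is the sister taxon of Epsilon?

Character polarity is set by the outgroup: the derived state is whichever differs from the outgroup's state, so for II the derived state is 'no', and for the remaining characters it is 'yes'.
I: derived state 'yes' in Beta and Epsilon only — synapomorphy for {Beta, Epsilon}.
All ingroup taxa share the derived state 'no' for II; it defines the ingroup but does not resolve relationships within it.
III (derived state 'yes') is unique to Delta (autapomorphy; uninformative for grouping).
Most parsimonious ingroup topology: ((Epsilon,Beta),Delta).
Epsilon and Beta form a cherry on this tree, so they are sister taxa.

Beta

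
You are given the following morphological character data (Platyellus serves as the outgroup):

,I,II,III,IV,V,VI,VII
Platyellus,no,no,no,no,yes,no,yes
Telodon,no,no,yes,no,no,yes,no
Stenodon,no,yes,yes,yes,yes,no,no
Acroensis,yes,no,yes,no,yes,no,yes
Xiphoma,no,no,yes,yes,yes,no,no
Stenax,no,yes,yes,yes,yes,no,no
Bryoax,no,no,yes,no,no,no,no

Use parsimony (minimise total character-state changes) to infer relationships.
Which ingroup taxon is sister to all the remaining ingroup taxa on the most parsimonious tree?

Character polarity is set by the outgroup: the derived state is whichever differs from the outgroup's state, so for V, VII the derived state is 'no', and for the remaining characters it is 'yes'.
I: derived state 'yes' in Acroensis only — an autapomorphy, so it tells us nothing about relationships among taxa.
II (derived state 'yes') is shared by Stenax and Stenodon — a synapomorphy uniting that clade.
III (derived state 'yes') is shared by all ingroup taxa — unites the whole ingroup.
Only Stenax, Stenodon, and Xiphoma show the derived state 'yes' for IV, supporting them as a clade.
V: derived state 'no' in Bryoax and Telodon only — synapomorphy for {Bryoax, Telodon}.
VI: derived state 'yes' in Telodon only — an autapomorphy, so it tells us nothing about relationships among taxa.
VII (derived state 'no') is shared by Bryoax, Stenax, Stenodon, Telodon, and Xiphoma — a synapomorphy uniting that clade.
Most parsimonious ingroup topology: (((Telodon,Bryoax),((Stenodon,Stenax),Xiphoma)),Acroensis).
Acroensis is sister to the clade containing all other ingroup taxa, so it is the earliest-diverging (most basal) ingroup lineage.

Acroensis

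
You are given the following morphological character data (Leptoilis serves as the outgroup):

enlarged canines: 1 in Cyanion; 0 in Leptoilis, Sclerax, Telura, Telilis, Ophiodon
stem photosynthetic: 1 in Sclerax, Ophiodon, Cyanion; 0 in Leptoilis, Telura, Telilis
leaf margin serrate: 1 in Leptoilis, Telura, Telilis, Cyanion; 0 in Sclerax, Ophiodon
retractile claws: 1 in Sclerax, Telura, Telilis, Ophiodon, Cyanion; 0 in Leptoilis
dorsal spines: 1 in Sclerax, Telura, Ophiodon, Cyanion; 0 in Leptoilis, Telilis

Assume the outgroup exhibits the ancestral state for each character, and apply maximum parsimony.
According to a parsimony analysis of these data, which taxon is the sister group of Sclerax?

Ophiodon

Character polarity is set by the outgroup: the derived state is whichever differs from the outgroup's state, so for leaf margin serrate the derived state is '0', and for the remaining characters it is '1'.
enlarged canines: derived state '1' in Cyanion only — an autapomorphy, so it tells us nothing about relationships among taxa.
Only Cyanion, Ophiodon, and Sclerax show the derived state '1' for stem photosynthetic, supporting them as a clade.
leaf margin serrate: derived state '0' in Ophiodon and Sclerax only — synapomorphy for {Ophiodon, Sclerax}.
All ingroup taxa share the derived state '1' for retractile claws; it defines the ingroup but does not resolve relationships within it.
Only Cyanion, Ophiodon, Sclerax, and Telura show the derived state '1' for dorsal spines, supporting them as a clade.
Most parsimonious ingroup topology: ((((Sclerax,Ophiodon),Cyanion),Telura),Telilis).
Sclerax and Ophiodon form a cherry on this tree, so they are sister taxa.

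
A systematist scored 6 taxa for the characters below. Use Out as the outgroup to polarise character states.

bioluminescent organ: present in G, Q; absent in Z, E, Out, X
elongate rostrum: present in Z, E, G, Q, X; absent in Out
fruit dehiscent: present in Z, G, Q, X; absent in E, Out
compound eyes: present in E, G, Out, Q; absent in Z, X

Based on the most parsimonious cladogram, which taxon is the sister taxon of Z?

Character polarity is set by the outgroup: the derived state is whichever differs from the outgroup's state, so for compound eyes the derived state is 'absent', and for the remaining characters it is 'present'.
Only G and Q show the derived state 'present' for bioluminescent organ, supporting them as a clade.
elongate rostrum (derived state 'present') is shared by all ingroup taxa — unites the whole ingroup.
Only G, Q, X, and Z show the derived state 'present' for fruit dehiscent, supporting them as a clade.
compound eyes: derived state 'absent' in X and Z only — synapomorphy for {X, Z}.
Most parsimonious ingroup topology: (((G,Q),(Z,X)),E).
Z and X form a cherry on this tree, so they are sister taxa.

X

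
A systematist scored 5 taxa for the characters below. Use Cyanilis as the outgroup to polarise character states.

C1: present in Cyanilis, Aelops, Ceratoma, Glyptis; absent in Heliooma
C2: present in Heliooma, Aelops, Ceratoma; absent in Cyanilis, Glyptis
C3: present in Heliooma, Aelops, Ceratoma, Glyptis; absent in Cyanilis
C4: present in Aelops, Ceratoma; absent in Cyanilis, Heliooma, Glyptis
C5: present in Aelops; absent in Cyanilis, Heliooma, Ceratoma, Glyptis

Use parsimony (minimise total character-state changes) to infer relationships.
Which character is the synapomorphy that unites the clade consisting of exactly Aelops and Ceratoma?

C4

Character polarity is set by the outgroup: the derived state is whichever differs from the outgroup's state, so for C1 the derived state is 'absent', and for the remaining characters it is 'present'.
C1 (derived state 'absent') is unique to Heliooma (autapomorphy; uninformative for grouping).
C2 (derived state 'present') is shared by Aelops, Ceratoma, and Heliooma — a synapomorphy uniting that clade.
All ingroup taxa share the derived state 'present' for C3; it defines the ingroup but does not resolve relationships within it.
C4: derived state 'present' in Aelops and Ceratoma only — synapomorphy for {Aelops, Ceratoma}.
C5: derived state 'present' in Aelops only — an autapomorphy, so it tells us nothing about relationships among taxa.
Most parsimonious ingroup topology: ((Heliooma,(Aelops,Ceratoma)),Glyptis).
The clade {Aelops, Ceratoma} is supported by C4: its derived state 'present' occurs in exactly those taxa and in no other taxon (including the outgroup).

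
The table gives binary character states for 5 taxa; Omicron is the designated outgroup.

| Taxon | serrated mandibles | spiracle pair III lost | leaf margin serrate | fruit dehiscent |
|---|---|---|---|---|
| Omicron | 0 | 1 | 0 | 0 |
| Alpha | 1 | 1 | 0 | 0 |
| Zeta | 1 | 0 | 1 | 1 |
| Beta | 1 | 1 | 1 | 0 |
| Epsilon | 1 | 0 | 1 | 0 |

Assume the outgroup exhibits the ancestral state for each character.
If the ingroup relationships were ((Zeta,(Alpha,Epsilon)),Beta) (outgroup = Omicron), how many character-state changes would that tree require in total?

6

Map each character onto ((Zeta,(Alpha,Epsilon)),Beta) (rooted by Omicron) and count the minimum state changes it requires (Fitch parsimony):
serrated mandibles: 1; spiracle pair III lost: 2; leaf margin serrate: 2; fruit dehiscent: 1.
Total tree length = 6.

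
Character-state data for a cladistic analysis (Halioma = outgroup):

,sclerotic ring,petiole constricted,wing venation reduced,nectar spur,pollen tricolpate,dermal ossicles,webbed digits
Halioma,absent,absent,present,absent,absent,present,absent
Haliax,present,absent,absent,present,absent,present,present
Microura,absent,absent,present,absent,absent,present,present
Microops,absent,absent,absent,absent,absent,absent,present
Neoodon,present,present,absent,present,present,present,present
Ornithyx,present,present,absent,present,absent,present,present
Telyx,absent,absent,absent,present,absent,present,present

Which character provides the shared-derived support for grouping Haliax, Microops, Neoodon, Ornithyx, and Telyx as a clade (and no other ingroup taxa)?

wing venation reduced

Character polarity is set by the outgroup: the derived state is whichever differs from the outgroup's state, so for wing venation reduced, dermal ossicles the derived state is 'absent', and for the remaining characters it is 'present'.
sclerotic ring (derived state 'present') is shared by Haliax, Neoodon, and Ornithyx — a synapomorphy uniting that clade.
petiole constricted (derived state 'present') is shared by Neoodon and Ornithyx — a synapomorphy uniting that clade.
wing venation reduced (derived state 'absent') is shared by Haliax, Microops, Neoodon, Ornithyx, and Telyx — a synapomorphy uniting that clade.
nectar spur (derived state 'present') is shared by Haliax, Neoodon, Ornithyx, and Telyx — a synapomorphy uniting that clade.
pollen tricolpate (derived state 'present') is unique to Neoodon (autapomorphy; uninformative for grouping).
dermal ossicles: derived state 'absent' in Microops only — an autapomorphy, so it tells us nothing about relationships among taxa.
All ingroup taxa share the derived state 'present' for webbed digits; it defines the ingroup but does not resolve relationships within it.
Most parsimonious ingroup topology: ((((Haliax,(Neoodon,Ornithyx)),Telyx),Microops),Microura).
The clade {Haliax, Microops, Neoodon, Ornithyx, Telyx} is supported by wing venation reduced: its derived state 'absent' occurs in exactly those taxa and in no other taxon (including the outgroup).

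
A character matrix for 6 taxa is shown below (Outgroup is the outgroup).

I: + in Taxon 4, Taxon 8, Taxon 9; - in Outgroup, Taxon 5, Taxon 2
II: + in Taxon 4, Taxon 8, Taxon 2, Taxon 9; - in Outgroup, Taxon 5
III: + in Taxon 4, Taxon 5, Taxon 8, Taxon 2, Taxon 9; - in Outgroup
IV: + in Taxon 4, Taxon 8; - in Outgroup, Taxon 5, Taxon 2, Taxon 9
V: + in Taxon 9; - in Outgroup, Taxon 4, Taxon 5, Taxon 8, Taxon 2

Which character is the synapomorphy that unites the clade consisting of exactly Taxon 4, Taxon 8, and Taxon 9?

I

The outgroup has state '-' for every character, so '+' is the derived state throughout.
I (derived state '+') is shared by Taxon 4, Taxon 8, and Taxon 9 — a synapomorphy uniting that clade.
Only Taxon 2, Taxon 4, Taxon 8, and Taxon 9 show the derived state '+' for II, supporting them as a clade.
III (derived state '+') is shared by all ingroup taxa — unites the whole ingroup.
IV (derived state '+') is shared by Taxon 4 and Taxon 8 — a synapomorphy uniting that clade.
V: derived state '+' in Taxon 9 only — an autapomorphy, so it tells us nothing about relationships among taxa.
Most parsimonious ingroup topology: ((((Taxon 4,Taxon 8),Taxon 9),Taxon 2),Taxon 5).
The clade {Taxon 4, Taxon 8, Taxon 9} is supported by I: its derived state '+' occurs in exactly those taxa and in no other taxon (including the outgroup).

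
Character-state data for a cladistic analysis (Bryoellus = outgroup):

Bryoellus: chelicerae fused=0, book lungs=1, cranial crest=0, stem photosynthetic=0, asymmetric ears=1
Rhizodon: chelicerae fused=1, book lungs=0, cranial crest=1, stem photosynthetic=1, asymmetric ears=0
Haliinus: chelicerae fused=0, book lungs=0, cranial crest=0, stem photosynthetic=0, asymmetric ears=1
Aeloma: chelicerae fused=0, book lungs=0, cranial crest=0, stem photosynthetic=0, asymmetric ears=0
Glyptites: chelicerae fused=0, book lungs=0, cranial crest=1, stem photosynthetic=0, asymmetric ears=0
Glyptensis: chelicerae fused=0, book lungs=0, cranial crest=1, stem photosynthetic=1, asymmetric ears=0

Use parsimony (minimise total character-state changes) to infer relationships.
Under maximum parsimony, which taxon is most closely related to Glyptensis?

Rhizodon

Character polarity is set by the outgroup: the derived state is whichever differs from the outgroup's state, so for book lungs, asymmetric ears the derived state is '0', and for the remaining characters it is '1'.
chelicerae fused: derived state '1' in Rhizodon only — an autapomorphy, so it tells us nothing about relationships among taxa.
All ingroup taxa share the derived state '0' for book lungs; it defines the ingroup but does not resolve relationships within it.
cranial crest (derived state '1') is shared by Glyptensis, Glyptites, and Rhizodon — a synapomorphy uniting that clade.
stem photosynthetic (derived state '1') is shared by Glyptensis and Rhizodon — a synapomorphy uniting that clade.
Only Aeloma, Glyptensis, Glyptites, and Rhizodon show the derived state '0' for asymmetric ears, supporting them as a clade.
Most parsimonious ingroup topology: ((((Rhizodon,Glyptensis),Glyptites),Aeloma),Haliinus).
Glyptensis and Rhizodon form a cherry on this tree, so they are sister taxa.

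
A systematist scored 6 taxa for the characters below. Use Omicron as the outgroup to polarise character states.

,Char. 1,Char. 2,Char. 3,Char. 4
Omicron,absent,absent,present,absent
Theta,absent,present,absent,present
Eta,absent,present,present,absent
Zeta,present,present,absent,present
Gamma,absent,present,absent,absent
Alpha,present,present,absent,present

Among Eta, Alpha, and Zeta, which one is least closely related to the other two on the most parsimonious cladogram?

Character polarity is set by the outgroup: the derived state is whichever differs from the outgroup's state, so for Char. 3 the derived state is 'absent', and for the remaining characters it is 'present'.
Char. 1 (derived state 'present') is shared by Alpha and Zeta — a synapomorphy uniting that clade.
Char. 2 (derived state 'present') is shared by all ingroup taxa — unites the whole ingroup.
Only Alpha, Gamma, Theta, and Zeta show the derived state 'absent' for Char. 3, supporting them as a clade.
Char. 4: derived state 'present' in Alpha, Theta, and Zeta only — synapomorphy for {Alpha, Theta, Zeta}.
Most parsimonious ingroup topology: (((Theta,(Zeta,Alpha)),Gamma),Eta).
Zeta and Alpha share a more recent common ancestor with each other than either does with Eta, so Eta is the least closely related of the three.

Eta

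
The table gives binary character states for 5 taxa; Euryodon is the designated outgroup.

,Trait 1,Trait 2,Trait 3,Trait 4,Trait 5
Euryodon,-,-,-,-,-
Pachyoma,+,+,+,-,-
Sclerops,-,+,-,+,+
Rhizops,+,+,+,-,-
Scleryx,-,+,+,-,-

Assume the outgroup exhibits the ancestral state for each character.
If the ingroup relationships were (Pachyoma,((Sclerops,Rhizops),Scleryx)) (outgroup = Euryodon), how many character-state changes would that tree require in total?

7

Map each character onto (Pachyoma,((Sclerops,Rhizops),Scleryx)) (rooted by Euryodon) and count the minimum state changes it requires (Fitch parsimony):
Trait 1: 2; Trait 2: 1; Trait 3: 2; Trait 4: 1; Trait 5: 1.
Total tree length = 7.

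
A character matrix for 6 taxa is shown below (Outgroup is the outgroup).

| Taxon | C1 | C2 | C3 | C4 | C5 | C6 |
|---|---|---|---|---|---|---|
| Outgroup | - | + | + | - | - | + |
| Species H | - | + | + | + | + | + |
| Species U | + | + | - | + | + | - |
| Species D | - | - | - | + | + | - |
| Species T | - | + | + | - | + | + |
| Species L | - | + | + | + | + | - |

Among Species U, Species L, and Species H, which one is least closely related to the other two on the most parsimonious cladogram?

Character polarity is set by the outgroup: the derived state is whichever differs from the outgroup's state, so for C2, C3, C6 the derived state is '-', and for the remaining characters it is '+'.
C1: derived state '+' in Species U only — an autapomorphy, so it tells us nothing about relationships among taxa.
C2 (derived state '-') is unique to Species D (autapomorphy; uninformative for grouping).
C3: derived state '-' in Species D and Species U only — synapomorphy for {Species D, Species U}.
Only Species D, Species H, Species L, and Species U show the derived state '+' for C4, supporting them as a clade.
All ingroup taxa share the derived state '+' for C5; it defines the ingroup but does not resolve relationships within it.
C6 (derived state '-') is shared by Species D, Species L, and Species U — a synapomorphy uniting that clade.
Most parsimonious ingroup topology: ((Species H,((Species U,Species D),Species L)),Species T).
Species L and Species U share a more recent common ancestor with each other than either does with Species H, so Species H is the least closely related of the three.

Species H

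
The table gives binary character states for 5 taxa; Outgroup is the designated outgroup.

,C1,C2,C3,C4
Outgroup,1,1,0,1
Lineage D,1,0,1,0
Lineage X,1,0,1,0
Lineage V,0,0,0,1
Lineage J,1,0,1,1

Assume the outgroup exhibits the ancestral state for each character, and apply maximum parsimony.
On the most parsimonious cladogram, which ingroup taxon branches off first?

Lineage V

Character polarity is set by the outgroup: the derived state is whichever differs from the outgroup's state, so for C1, C2, C4 the derived state is '0', and for the remaining characters it is '1'.
C1 (derived state '0') is unique to Lineage V (autapomorphy; uninformative for grouping).
All ingroup taxa share the derived state '0' for C2; it defines the ingroup but does not resolve relationships within it.
C3: derived state '1' in Lineage D, Lineage J, and Lineage X only — synapomorphy for {Lineage D, Lineage J, Lineage X}.
C4: derived state '0' in Lineage D and Lineage X only — synapomorphy for {Lineage D, Lineage X}.
Most parsimonious ingroup topology: (((Lineage D,Lineage X),Lineage J),Lineage V).
Lineage V is sister to the clade containing all other ingroup taxa, so it is the earliest-diverging (most basal) ingroup lineage.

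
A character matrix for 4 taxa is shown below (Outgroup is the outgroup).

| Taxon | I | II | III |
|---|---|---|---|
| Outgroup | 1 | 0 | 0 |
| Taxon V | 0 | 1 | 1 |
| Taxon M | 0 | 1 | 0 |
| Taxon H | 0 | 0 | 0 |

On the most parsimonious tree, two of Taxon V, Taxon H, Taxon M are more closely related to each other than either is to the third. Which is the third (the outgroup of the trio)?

Taxon H

Character polarity is set by the outgroup: the derived state is whichever differs from the outgroup's state, so for I the derived state is '0', and for the remaining characters it is '1'.
I (derived state '0') is shared by all ingroup taxa — unites the whole ingroup.
II (derived state '1') is shared by Taxon M and Taxon V — a synapomorphy uniting that clade.
III (derived state '1') is unique to Taxon V (autapomorphy; uninformative for grouping).
Most parsimonious ingroup topology: ((Taxon V,Taxon M),Taxon H).
Taxon V and Taxon M share a more recent common ancestor with each other than either does with Taxon H, so Taxon H is the least closely related of the three.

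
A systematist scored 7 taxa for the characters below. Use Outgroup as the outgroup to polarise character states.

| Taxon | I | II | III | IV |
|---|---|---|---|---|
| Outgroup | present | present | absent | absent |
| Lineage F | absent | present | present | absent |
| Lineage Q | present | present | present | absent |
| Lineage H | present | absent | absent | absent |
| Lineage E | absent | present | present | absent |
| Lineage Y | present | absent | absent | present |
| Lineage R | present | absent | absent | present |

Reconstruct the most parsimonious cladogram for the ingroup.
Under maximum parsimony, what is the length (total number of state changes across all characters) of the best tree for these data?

4

Character polarity is set by the outgroup: the derived state is whichever differs from the outgroup's state, so for I, II the derived state is 'absent', and for the remaining characters it is 'present'.
I (derived state 'absent') is shared by Lineage E and Lineage F — a synapomorphy uniting that clade.
II: derived state 'absent' in Lineage H, Lineage R, and Lineage Y only — synapomorphy for {Lineage H, Lineage R, Lineage Y}.
III: derived state 'present' in Lineage E, Lineage F, and Lineage Q only — synapomorphy for {Lineage E, Lineage F, Lineage Q}.
IV (derived state 'present') is shared by Lineage R and Lineage Y — a synapomorphy uniting that clade.
Most parsimonious ingroup topology: (((Lineage F,Lineage E),Lineage Q),(Lineage H,(Lineage Y,Lineage R))).
Changes per character on this tree: I: 1; II: 1; III: 1; IV: 1.
Total = 4.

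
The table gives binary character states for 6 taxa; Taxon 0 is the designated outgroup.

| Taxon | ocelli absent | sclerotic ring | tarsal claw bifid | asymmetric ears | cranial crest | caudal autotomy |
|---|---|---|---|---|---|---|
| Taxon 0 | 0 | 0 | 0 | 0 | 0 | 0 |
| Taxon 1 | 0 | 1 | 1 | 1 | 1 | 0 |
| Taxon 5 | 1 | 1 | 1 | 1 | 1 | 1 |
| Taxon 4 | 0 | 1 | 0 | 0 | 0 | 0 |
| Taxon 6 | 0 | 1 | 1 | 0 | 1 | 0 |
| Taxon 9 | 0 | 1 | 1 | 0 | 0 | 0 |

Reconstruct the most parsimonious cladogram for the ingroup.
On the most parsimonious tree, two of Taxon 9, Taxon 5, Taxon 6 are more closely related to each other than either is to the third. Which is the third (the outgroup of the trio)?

The outgroup has state '0' for every character, so '1' is the derived state throughout.
ocelli absent: derived state '1' in Taxon 5 only — an autapomorphy, so it tells us nothing about relationships among taxa.
All ingroup taxa share the derived state '1' for sclerotic ring; it defines the ingroup but does not resolve relationships within it.
tarsal claw bifid: derived state '1' in Taxon 1, Taxon 5, Taxon 6, and Taxon 9 only — synapomorphy for {Taxon 1, Taxon 5, Taxon 6, Taxon 9}.
asymmetric ears: derived state '1' in Taxon 1 and Taxon 5 only — synapomorphy for {Taxon 1, Taxon 5}.
cranial crest (derived state '1') is shared by Taxon 1, Taxon 5, and Taxon 6 — a synapomorphy uniting that clade.
caudal autotomy: derived state '1' in Taxon 5 only — an autapomorphy, so it tells us nothing about relationships among taxa.
Most parsimonious ingroup topology: ((((Taxon 1,Taxon 5),Taxon 6),Taxon 9),Taxon 4).
Taxon 5 and Taxon 6 share a more recent common ancestor with each other than either does with Taxon 9, so Taxon 9 is the least closely related of the three.

Taxon 9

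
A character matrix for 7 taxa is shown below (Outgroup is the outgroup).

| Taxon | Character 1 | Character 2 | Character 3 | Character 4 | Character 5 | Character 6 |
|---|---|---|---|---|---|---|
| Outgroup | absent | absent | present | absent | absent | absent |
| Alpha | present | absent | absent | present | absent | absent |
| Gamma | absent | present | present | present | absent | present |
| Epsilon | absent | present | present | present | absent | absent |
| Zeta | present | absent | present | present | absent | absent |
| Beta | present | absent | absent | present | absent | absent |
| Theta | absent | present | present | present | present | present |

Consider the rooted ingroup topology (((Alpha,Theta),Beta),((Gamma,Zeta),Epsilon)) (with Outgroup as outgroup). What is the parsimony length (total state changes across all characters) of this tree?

Map each character onto (((Alpha,Theta),Beta),((Gamma,Zeta),Epsilon)) (rooted by Outgroup) and count the minimum state changes it requires (Fitch parsimony):
Character 1: 3; Character 2: 3; Character 3: 2; Character 4: 1; Character 5: 1; Character 6: 2.
Total tree length = 12.

12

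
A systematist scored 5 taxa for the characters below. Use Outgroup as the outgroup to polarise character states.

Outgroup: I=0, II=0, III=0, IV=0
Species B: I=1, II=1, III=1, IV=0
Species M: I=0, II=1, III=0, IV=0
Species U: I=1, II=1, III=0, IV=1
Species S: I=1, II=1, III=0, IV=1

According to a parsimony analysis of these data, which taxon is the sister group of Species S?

Species U

The outgroup has state '0' for every character, so '1' is the derived state throughout.
I: derived state '1' in Species B, Species S, and Species U only — synapomorphy for {Species B, Species S, Species U}.
II (derived state '1') is shared by all ingroup taxa — unites the whole ingroup.
III (derived state '1') is unique to Species B (autapomorphy; uninformative for grouping).
IV (derived state '1') is shared by Species S and Species U — a synapomorphy uniting that clade.
Most parsimonious ingroup topology: ((Species B,(Species U,Species S)),Species M).
Species S and Species U form a cherry on this tree, so they are sister taxa.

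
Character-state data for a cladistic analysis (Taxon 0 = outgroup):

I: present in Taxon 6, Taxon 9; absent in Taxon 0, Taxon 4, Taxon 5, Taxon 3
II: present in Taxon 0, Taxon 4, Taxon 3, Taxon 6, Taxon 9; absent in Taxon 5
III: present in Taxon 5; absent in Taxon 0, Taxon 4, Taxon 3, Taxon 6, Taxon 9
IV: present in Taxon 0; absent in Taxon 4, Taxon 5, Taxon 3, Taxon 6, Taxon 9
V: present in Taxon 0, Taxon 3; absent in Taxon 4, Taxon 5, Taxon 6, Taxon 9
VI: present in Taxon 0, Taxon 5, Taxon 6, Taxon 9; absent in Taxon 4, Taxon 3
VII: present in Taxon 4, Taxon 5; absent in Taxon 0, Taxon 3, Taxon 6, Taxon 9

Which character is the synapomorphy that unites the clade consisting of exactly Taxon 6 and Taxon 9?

I

Character polarity is set by the outgroup: the derived state is whichever differs from the outgroup's state, so for II, IV, V, VI the derived state is 'absent', and for the remaining characters it is 'present'.
Only Taxon 6 and Taxon 9 show the derived state 'present' for I, supporting them as a clade.
II: derived state 'absent' in Taxon 5 only — an autapomorphy, so it tells us nothing about relationships among taxa.
III: derived state 'present' in Taxon 5 only — an autapomorphy, so it tells us nothing about relationships among taxa.
All ingroup taxa share the derived state 'absent' for IV; it defines the ingroup but does not resolve relationships within it.
V: derived state 'absent' in Taxon 4, Taxon 5, Taxon 6, and Taxon 9 only — synapomorphy for {Taxon 4, Taxon 5, Taxon 6, Taxon 9}.
VI groups Taxon 3 and Taxon 4, which is incompatible with the clades supported by the remaining characters; treating it as convergent (homoplasy) costs fewer steps than any alternative tree.
Only Taxon 4 and Taxon 5 show the derived state 'present' for VII, supporting them as a clade.
Most parsimonious ingroup topology: (((Taxon 4,Taxon 5),(Taxon 6,Taxon 9)),Taxon 3).
The clade {Taxon 6, Taxon 9} is supported by I: its derived state 'present' occurs in exactly those taxa and in no other taxon (including the outgroup).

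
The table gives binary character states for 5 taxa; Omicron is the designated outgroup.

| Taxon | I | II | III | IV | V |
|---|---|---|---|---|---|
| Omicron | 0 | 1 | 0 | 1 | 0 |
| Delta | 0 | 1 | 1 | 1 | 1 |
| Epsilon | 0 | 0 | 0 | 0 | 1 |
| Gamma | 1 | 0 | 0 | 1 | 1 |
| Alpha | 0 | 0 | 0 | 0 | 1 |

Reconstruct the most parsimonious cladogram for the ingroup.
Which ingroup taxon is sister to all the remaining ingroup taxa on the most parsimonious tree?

Character polarity is set by the outgroup: the derived state is whichever differs from the outgroup's state, so for II, IV the derived state is '0', and for the remaining characters it is '1'.
I: derived state '1' in Gamma only — an autapomorphy, so it tells us nothing about relationships among taxa.
Only Alpha, Epsilon, and Gamma show the derived state '0' for II, supporting them as a clade.
III (derived state '1') is unique to Delta (autapomorphy; uninformative for grouping).
IV (derived state '0') is shared by Alpha and Epsilon — a synapomorphy uniting that clade.
All ingroup taxa share the derived state '1' for V; it defines the ingroup but does not resolve relationships within it.
Most parsimonious ingroup topology: (Delta,((Epsilon,Alpha),Gamma)).
Delta is sister to the clade containing all other ingroup taxa, so it is the earliest-diverging (most basal) ingroup lineage.

Delta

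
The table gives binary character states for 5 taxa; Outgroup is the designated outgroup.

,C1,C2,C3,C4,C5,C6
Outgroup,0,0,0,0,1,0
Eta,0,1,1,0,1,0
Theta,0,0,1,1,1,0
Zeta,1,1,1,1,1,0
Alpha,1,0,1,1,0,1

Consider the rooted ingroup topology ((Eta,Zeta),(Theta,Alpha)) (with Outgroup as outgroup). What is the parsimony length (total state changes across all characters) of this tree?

Map each character onto ((Eta,Zeta),(Theta,Alpha)) (rooted by Outgroup) and count the minimum state changes it requires (Fitch parsimony):
C1: 2; C2: 1; C3: 1; C4: 2; C5: 1; C6: 1.
Total tree length = 8.

8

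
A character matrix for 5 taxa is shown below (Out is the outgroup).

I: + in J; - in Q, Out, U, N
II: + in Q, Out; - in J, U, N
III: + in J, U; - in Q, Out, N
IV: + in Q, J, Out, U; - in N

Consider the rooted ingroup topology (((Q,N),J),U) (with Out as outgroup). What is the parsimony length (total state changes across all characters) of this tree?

6

Map each character onto (((Q,N),J),U) (rooted by Out) and count the minimum state changes it requires (Fitch parsimony):
I: 1; II: 2; III: 2; IV: 1.
Total tree length = 6.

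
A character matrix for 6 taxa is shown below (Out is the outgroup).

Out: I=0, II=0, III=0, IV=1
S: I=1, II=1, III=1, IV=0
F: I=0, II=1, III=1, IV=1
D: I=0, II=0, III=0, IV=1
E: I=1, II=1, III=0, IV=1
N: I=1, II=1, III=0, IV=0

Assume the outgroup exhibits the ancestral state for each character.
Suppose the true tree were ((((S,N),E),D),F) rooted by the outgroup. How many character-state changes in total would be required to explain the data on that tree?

Map each character onto ((((S,N),E),D),F) (rooted by Out) and count the minimum state changes it requires (Fitch parsimony):
I: 1; II: 2; III: 2; IV: 1.
Total tree length = 6.

6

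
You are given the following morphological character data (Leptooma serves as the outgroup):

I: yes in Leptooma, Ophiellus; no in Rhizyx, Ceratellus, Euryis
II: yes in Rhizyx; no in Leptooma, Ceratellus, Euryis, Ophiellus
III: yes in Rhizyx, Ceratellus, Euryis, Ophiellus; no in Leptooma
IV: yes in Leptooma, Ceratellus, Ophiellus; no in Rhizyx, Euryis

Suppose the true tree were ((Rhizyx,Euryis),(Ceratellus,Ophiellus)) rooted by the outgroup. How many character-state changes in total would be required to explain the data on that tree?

Map each character onto ((Rhizyx,Euryis),(Ceratellus,Ophiellus)) (rooted by Leptooma) and count the minimum state changes it requires (Fitch parsimony):
I: 2; II: 1; III: 1; IV: 1.
Total tree length = 5.

5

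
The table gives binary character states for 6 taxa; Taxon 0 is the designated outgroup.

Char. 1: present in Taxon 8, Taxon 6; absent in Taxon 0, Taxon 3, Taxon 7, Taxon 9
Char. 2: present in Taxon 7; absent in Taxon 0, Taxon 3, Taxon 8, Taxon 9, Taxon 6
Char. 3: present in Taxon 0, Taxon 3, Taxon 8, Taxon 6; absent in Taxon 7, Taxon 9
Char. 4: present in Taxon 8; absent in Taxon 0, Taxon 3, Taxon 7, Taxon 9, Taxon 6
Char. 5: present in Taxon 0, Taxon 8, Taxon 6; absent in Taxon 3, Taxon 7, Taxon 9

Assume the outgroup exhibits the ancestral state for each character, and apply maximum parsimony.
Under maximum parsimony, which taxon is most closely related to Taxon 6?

Taxon 8

Character polarity is set by the outgroup: the derived state is whichever differs from the outgroup's state, so for Char. 3, Char. 5 the derived state is 'absent', and for the remaining characters it is 'present'.
Char. 1: derived state 'present' in Taxon 6 and Taxon 8 only — synapomorphy for {Taxon 6, Taxon 8}.
Char. 2 (derived state 'present') is unique to Taxon 7 (autapomorphy; uninformative for grouping).
Char. 3 (derived state 'absent') is shared by Taxon 7 and Taxon 9 — a synapomorphy uniting that clade.
Char. 4: derived state 'present' in Taxon 8 only — an autapomorphy, so it tells us nothing about relationships among taxa.
Only Taxon 3, Taxon 7, and Taxon 9 show the derived state 'absent' for Char. 5, supporting them as a clade.
Most parsimonious ingroup topology: ((Taxon 3,(Taxon 7,Taxon 9)),(Taxon 8,Taxon 6)).
Taxon 6 and Taxon 8 form a cherry on this tree, so they are sister taxa.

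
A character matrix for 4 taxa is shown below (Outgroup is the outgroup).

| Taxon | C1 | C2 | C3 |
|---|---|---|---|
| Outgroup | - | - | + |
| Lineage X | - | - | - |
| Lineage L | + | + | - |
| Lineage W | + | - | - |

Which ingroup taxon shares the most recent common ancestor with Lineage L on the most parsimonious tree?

Character polarity is set by the outgroup: the derived state is whichever differs from the outgroup's state, so for C3 the derived state is '-', and for the remaining characters it is '+'.
C1: derived state '+' in Lineage L and Lineage W only — synapomorphy for {Lineage L, Lineage W}.
C2: derived state '+' in Lineage L only — an autapomorphy, so it tells us nothing about relationships among taxa.
C3 (derived state '-') is shared by all ingroup taxa — unites the whole ingroup.
Most parsimonious ingroup topology: (Lineage X,(Lineage L,Lineage W)).
Lineage L and Lineage W form a cherry on this tree, so they are sister taxa.

Lineage W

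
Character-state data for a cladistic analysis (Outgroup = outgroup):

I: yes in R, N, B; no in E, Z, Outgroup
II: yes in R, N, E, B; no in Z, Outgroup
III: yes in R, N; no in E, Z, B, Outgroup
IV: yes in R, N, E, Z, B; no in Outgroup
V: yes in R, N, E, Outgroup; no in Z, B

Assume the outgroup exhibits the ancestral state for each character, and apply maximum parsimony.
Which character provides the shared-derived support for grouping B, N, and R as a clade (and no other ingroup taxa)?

Character polarity is set by the outgroup: the derived state is whichever differs from the outgroup's state, so for V the derived state is 'no', and for the remaining characters it is 'yes'.
I: derived state 'yes' in B, N, and R only — synapomorphy for {B, N, R}.
Only B, E, N, and R show the derived state 'yes' for II, supporting them as a clade.
III (derived state 'yes') is shared by N and R — a synapomorphy uniting that clade.
All ingroup taxa share the derived state 'yes' for IV; it defines the ingroup but does not resolve relationships within it.
V groups B and Z, which is incompatible with the clades supported by the remaining characters; treating it as convergent (homoplasy) costs fewer steps than any alternative tree.
Most parsimonious ingroup topology: (Z,(E,(B,(N,R)))).
The clade {B, N, R} is supported by I: its derived state 'yes' occurs in exactly those taxa and in no other taxon (including the outgroup).

I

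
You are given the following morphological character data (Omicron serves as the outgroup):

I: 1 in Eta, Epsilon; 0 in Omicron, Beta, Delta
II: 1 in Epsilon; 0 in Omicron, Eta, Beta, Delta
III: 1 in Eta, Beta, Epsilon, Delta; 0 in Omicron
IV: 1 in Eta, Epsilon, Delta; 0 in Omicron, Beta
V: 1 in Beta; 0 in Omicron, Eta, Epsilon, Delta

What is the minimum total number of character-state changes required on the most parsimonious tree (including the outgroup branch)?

The outgroup has state '0' for every character, so '1' is the derived state throughout.
I (derived state '1') is shared by Epsilon and Eta — a synapomorphy uniting that clade.
II: derived state '1' in Epsilon only — an autapomorphy, so it tells us nothing about relationships among taxa.
All ingroup taxa share the derived state '1' for III; it defines the ingroup but does not resolve relationships within it.
IV (derived state '1') is shared by Delta, Epsilon, and Eta — a synapomorphy uniting that clade.
V: derived state '1' in Beta only — an autapomorphy, so it tells us nothing about relationships among taxa.
Most parsimonious ingroup topology: (((Eta,Epsilon),Delta),Beta).
Changes per character on this tree: I: 1; II: 1; III: 1; IV: 1; V: 1.
Total = 5.

5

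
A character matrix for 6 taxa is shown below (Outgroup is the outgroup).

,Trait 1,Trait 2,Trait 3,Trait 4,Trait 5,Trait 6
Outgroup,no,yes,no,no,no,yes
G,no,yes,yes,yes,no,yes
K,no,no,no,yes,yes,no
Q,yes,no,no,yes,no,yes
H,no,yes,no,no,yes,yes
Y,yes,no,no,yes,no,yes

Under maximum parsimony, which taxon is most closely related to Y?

Character polarity is set by the outgroup: the derived state is whichever differs from the outgroup's state, so for Trait 2, Trait 6 the derived state is 'no', and for the remaining characters it is 'yes'.
Only Q and Y show the derived state 'yes' for Trait 1, supporting them as a clade.
Trait 2 (derived state 'no') is shared by K, Q, and Y — a synapomorphy uniting that clade.
Trait 3 (derived state 'yes') is unique to G (autapomorphy; uninformative for grouping).
Trait 4: derived state 'yes' in G, K, Q, and Y only — synapomorphy for {G, K, Q, Y}.
Trait 5 groups H and K, which is incompatible with the clades supported by the remaining characters; treating it as convergent (homoplasy) costs fewer steps than any alternative tree.
Trait 6 (derived state 'no') is unique to K (autapomorphy; uninformative for grouping).
Most parsimonious ingroup topology: ((G,(K,(Q,Y))),H).
Y and Q form a cherry on this tree, so they are sister taxa.

Q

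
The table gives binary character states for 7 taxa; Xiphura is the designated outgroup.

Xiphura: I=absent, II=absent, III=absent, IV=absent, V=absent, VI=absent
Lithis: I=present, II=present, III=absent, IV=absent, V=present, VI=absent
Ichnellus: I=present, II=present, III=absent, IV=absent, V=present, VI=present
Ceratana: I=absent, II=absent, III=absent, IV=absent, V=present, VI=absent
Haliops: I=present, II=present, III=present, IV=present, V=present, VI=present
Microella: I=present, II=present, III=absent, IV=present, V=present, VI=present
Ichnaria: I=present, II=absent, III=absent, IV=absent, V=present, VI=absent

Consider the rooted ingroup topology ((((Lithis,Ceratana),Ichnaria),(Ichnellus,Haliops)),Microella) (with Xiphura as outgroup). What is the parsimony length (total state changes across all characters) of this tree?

11

Map each character onto ((((Lithis,Ceratana),Ichnaria),(Ichnellus,Haliops)),Microella) (rooted by Xiphura) and count the minimum state changes it requires (Fitch parsimony):
I: 2; II: 3; III: 1; IV: 2; V: 1; VI: 2.
Total tree length = 11.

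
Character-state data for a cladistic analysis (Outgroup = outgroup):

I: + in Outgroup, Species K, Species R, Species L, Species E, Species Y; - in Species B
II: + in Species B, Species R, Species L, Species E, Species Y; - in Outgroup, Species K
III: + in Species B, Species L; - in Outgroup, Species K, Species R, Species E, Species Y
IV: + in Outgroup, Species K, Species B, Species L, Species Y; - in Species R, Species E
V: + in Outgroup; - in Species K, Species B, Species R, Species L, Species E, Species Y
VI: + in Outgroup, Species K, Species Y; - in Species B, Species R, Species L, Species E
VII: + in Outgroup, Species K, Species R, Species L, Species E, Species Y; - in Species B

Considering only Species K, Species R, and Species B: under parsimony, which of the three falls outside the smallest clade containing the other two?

Character polarity is set by the outgroup: the derived state is whichever differs from the outgroup's state, so for I, IV, V, VI, VII the derived state is '-', and for the remaining characters it is '+'.
I (derived state '-') is unique to Species B (autapomorphy; uninformative for grouping).
Only Species B, Species E, Species L, Species R, and Species Y show the derived state '+' for II, supporting them as a clade.
Only Species B and Species L show the derived state '+' for III, supporting them as a clade.
Only Species E and Species R show the derived state '-' for IV, supporting them as a clade.
V (derived state '-') is shared by all ingroup taxa — unites the whole ingroup.
VI: derived state '-' in Species B, Species E, Species L, and Species R only — synapomorphy for {Species B, Species E, Species L, Species R}.
VII: derived state '-' in Species B only — an autapomorphy, so it tells us nothing about relationships among taxa.
Most parsimonious ingroup topology: (Species K,(((Species B,Species L),(Species R,Species E)),Species Y)).
Species B and Species R share a more recent common ancestor with each other than either does with Species K, so Species K is the least closely related of the three.

Species K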